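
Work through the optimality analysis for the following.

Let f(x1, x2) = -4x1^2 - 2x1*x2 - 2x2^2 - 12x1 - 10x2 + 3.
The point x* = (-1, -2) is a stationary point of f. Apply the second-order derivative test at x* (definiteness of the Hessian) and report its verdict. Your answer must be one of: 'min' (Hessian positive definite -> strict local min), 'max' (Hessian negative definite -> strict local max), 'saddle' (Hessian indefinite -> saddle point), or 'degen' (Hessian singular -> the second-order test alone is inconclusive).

Compute the Hessian H = grad^2 f:
  H = [[-8, -2], [-2, -4]]
Verify stationarity: grad f(x*) = H x* + g = (0, 0).
Eigenvalues of H: -8.8284, -3.1716.
Both eigenvalues < 0, so H is negative definite -> x* is a strict local max.

max


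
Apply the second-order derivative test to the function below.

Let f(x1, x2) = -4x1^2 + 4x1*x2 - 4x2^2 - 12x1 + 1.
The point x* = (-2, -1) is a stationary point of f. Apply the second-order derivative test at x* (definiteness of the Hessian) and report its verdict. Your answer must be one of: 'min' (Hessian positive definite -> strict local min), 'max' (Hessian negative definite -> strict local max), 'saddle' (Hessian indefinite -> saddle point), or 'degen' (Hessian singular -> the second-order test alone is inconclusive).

Compute the Hessian H = grad^2 f:
  H = [[-8, 4], [4, -8]]
Verify stationarity: grad f(x*) = H x* + g = (0, 0).
Eigenvalues of H: -12, -4.
Both eigenvalues < 0, so H is negative definite -> x* is a strict local max.

max


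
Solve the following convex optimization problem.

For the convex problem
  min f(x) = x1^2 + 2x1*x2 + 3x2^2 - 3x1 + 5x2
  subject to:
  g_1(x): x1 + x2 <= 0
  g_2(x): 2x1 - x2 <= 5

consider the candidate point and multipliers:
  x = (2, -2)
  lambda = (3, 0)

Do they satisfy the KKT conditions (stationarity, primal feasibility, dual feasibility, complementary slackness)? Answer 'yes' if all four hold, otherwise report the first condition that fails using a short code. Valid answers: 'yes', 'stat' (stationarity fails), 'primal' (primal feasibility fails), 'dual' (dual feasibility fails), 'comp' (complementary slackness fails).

Gradient of f: grad f(x) = Q x + c = (-3, -3)
Constraint values g_i(x) = a_i^T x - b_i:
  g_1((2, -2)) = 0
  g_2((2, -2)) = 1
Stationarity residual: grad f(x) + sum_i lambda_i a_i = (0, 0)
  -> stationarity OK
Primal feasibility (all g_i <= 0): FAILS
Dual feasibility (all lambda_i >= 0): OK
Complementary slackness (lambda_i * g_i(x) = 0 for all i): OK

Verdict: the first failing condition is primal_feasibility -> primal.

primal


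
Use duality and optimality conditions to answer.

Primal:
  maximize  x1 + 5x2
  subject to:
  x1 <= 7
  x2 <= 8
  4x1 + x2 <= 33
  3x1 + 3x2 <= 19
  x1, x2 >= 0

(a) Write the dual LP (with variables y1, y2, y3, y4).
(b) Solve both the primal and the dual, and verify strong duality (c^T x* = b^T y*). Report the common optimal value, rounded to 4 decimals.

The standard primal-dual pair for 'max c^T x s.t. A x <= b, x >= 0' is:
  Dual:  min b^T y  s.t.  A^T y >= c,  y >= 0.

So the dual LP is:
  minimize  7y1 + 8y2 + 33y3 + 19y4
  subject to:
    y1 + 4y3 + 3y4 >= 1
    y2 + y3 + 3y4 >= 5
    y1, y2, y3, y4 >= 0

Solving the primal: x* = (0, 6.3333).
  primal value c^T x* = 31.6667.
Solving the dual: y* = (0, 0, 0, 1.6667).
  dual value b^T y* = 31.6667.
Strong duality: c^T x* = b^T y*. Confirmed.

31.6667


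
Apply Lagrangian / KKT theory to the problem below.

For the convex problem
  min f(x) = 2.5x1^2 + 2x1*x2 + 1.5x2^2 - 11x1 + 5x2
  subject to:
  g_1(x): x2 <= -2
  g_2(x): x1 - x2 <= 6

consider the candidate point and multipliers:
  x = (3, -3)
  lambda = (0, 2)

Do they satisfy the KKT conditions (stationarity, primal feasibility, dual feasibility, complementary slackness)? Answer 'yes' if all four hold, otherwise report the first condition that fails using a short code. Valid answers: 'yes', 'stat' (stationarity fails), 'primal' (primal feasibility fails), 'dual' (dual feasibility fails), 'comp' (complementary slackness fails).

Gradient of f: grad f(x) = Q x + c = (-2, 2)
Constraint values g_i(x) = a_i^T x - b_i:
  g_1((3, -3)) = -1
  g_2((3, -3)) = 0
Stationarity residual: grad f(x) + sum_i lambda_i a_i = (0, 0)
  -> stationarity OK
Primal feasibility (all g_i <= 0): OK
Dual feasibility (all lambda_i >= 0): OK
Complementary slackness (lambda_i * g_i(x) = 0 for all i): OK

Verdict: yes, KKT holds.

yes


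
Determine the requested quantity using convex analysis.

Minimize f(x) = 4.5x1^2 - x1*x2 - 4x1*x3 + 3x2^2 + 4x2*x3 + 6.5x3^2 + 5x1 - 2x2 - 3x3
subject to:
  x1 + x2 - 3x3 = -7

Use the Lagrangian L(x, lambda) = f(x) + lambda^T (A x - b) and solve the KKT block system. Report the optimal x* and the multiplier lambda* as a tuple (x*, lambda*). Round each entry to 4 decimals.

Form the Lagrangian:
  L(x, lambda) = (1/2) x^T Q x + c^T x + lambda^T (A x - b)
Stationarity (grad_x L = 0): Q x + c + A^T lambda = 0.
Primal feasibility: A x = b.

This gives the KKT block system:
  [ Q   A^T ] [ x     ]   [-c ]
  [ A    0  ] [ lambda ] = [ b ]

Solving the linear system:
  x*      = (-0.5227, -1.6034, 1.6246)
  lambda* = (4.5992)
  f(x*)   = 13.9568

x* = (-0.5227, -1.6034, 1.6246), lambda* = (4.5992)


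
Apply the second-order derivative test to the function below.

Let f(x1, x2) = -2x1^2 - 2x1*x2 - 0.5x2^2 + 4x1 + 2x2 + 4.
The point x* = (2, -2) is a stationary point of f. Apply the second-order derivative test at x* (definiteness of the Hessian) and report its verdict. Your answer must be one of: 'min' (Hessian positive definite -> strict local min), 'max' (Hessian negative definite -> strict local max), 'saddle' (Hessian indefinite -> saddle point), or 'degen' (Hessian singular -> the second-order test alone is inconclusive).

Compute the Hessian H = grad^2 f:
  H = [[-4, -2], [-2, -1]]
Verify stationarity: grad f(x*) = H x* + g = (0, 0).
Eigenvalues of H: -5, 0.
H has a zero eigenvalue (singular; negative semidefinite but not definite), so H is neither positive definite, negative definite, nor indefinite. The second-order test alone is inconclusive -> degen.
(Indeed, f is constant along the null direction of H through x*, so x* is not a strict local extremum.)

degen


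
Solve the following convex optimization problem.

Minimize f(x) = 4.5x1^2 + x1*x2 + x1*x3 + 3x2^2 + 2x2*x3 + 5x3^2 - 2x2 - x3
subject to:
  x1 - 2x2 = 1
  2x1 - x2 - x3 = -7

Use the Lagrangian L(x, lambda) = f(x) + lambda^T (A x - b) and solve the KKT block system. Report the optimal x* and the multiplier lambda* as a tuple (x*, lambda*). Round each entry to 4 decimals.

Form the Lagrangian:
  L(x, lambda) = (1/2) x^T Q x + c^T x + lambda^T (A x - b)
Stationarity (grad_x L = 0): Q x + c + A^T lambda = 0.
Primal feasibility: A x = b.

This gives the KKT block system:
  [ Q   A^T ] [ x     ]   [-c ]
  [ A    0  ] [ lambda ] = [ b ]

Solving the linear system:
  x*      = (-3.0375, -2.0187, 2.9438)
  lambda* = (-16.3125, 21.3625)
  f(x*)   = 83.4719

x* = (-3.0375, -2.0187, 2.9438), lambda* = (-16.3125, 21.3625)


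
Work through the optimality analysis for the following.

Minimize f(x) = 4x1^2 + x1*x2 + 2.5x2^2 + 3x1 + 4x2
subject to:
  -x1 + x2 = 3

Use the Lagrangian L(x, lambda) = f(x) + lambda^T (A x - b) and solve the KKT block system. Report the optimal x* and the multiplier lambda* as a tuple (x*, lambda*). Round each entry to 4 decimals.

Form the Lagrangian:
  L(x, lambda) = (1/2) x^T Q x + c^T x + lambda^T (A x - b)
Stationarity (grad_x L = 0): Q x + c + A^T lambda = 0.
Primal feasibility: A x = b.

This gives the KKT block system:
  [ Q   A^T ] [ x     ]   [-c ]
  [ A    0  ] [ lambda ] = [ b ]

Solving the linear system:
  x*      = (-1.6667, 1.3333)
  lambda* = (-9)
  f(x*)   = 13.6667

x* = (-1.6667, 1.3333), lambda* = (-9)


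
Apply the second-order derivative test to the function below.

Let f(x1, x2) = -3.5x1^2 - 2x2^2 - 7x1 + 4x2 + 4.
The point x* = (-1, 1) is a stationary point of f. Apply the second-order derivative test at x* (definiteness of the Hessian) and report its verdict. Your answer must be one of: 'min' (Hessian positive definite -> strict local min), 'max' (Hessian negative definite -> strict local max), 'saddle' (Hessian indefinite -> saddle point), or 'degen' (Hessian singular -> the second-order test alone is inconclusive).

Compute the Hessian H = grad^2 f:
  H = [[-7, 0], [0, -4]]
Verify stationarity: grad f(x*) = H x* + g = (0, 0).
Eigenvalues of H: -7, -4.
Both eigenvalues < 0, so H is negative definite -> x* is a strict local max.

max


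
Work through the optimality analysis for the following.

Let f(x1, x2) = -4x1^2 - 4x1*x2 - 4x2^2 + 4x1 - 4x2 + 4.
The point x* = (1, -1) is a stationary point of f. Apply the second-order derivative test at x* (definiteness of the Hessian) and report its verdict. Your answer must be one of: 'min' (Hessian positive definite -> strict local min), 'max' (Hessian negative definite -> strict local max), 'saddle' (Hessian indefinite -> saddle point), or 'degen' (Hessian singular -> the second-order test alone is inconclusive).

Compute the Hessian H = grad^2 f:
  H = [[-8, -4], [-4, -8]]
Verify stationarity: grad f(x*) = H x* + g = (0, 0).
Eigenvalues of H: -12, -4.
Both eigenvalues < 0, so H is negative definite -> x* is a strict local max.

max


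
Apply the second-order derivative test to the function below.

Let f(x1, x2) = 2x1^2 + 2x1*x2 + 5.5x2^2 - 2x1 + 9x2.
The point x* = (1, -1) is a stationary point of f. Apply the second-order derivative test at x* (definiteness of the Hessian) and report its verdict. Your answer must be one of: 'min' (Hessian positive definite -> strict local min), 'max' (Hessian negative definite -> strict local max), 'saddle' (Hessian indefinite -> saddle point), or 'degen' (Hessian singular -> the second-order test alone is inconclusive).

Compute the Hessian H = grad^2 f:
  H = [[4, 2], [2, 11]]
Verify stationarity: grad f(x*) = H x* + g = (0, 0).
Eigenvalues of H: 3.4689, 11.5311.
Both eigenvalues > 0, so H is positive definite -> x* is a strict local min.

min


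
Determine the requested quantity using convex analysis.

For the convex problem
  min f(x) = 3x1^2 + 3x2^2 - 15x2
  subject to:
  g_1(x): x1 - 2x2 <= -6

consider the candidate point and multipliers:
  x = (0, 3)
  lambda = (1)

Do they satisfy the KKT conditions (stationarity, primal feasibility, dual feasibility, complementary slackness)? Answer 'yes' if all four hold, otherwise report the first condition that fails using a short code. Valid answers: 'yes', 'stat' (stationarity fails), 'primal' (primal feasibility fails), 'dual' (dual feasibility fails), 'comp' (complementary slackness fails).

Gradient of f: grad f(x) = Q x + c = (0, 3)
Constraint values g_i(x) = a_i^T x - b_i:
  g_1((0, 3)) = 0
Stationarity residual: grad f(x) + sum_i lambda_i a_i = (1, 1)
  -> stationarity FAILS
Primal feasibility (all g_i <= 0): OK
Dual feasibility (all lambda_i >= 0): OK
Complementary slackness (lambda_i * g_i(x) = 0 for all i): OK

Verdict: the first failing condition is stationarity -> stat.

stat


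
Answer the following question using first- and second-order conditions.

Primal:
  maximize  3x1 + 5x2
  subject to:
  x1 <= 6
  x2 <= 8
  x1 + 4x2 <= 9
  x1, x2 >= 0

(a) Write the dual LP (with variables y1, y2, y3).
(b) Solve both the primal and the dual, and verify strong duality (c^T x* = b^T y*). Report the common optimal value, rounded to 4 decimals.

The standard primal-dual pair for 'max c^T x s.t. A x <= b, x >= 0' is:
  Dual:  min b^T y  s.t.  A^T y >= c,  y >= 0.

So the dual LP is:
  minimize  6y1 + 8y2 + 9y3
  subject to:
    y1 + y3 >= 3
    y2 + 4y3 >= 5
    y1, y2, y3 >= 0

Solving the primal: x* = (6, 0.75).
  primal value c^T x* = 21.75.
Solving the dual: y* = (1.75, 0, 1.25).
  dual value b^T y* = 21.75.
Strong duality: c^T x* = b^T y*. Confirmed.

21.75


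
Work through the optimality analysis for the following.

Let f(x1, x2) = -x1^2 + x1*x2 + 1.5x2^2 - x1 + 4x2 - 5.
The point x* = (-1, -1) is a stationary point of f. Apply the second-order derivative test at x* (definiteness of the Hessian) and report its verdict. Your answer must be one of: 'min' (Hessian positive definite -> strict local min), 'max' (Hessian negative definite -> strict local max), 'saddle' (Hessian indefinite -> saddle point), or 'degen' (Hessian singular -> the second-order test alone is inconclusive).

Compute the Hessian H = grad^2 f:
  H = [[-2, 1], [1, 3]]
Verify stationarity: grad f(x*) = H x* + g = (0, 0).
Eigenvalues of H: -2.1926, 3.1926.
Eigenvalues have mixed signs, so H is indefinite -> x* is a saddle point.

saddle


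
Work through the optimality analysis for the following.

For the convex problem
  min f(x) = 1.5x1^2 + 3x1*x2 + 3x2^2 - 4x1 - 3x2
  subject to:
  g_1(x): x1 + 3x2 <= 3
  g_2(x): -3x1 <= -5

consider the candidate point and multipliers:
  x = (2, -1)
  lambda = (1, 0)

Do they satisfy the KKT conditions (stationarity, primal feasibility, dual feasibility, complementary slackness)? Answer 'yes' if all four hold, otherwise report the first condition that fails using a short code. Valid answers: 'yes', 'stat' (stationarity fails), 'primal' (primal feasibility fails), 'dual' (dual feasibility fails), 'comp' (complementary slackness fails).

Gradient of f: grad f(x) = Q x + c = (-1, -3)
Constraint values g_i(x) = a_i^T x - b_i:
  g_1((2, -1)) = -4
  g_2((2, -1)) = -1
Stationarity residual: grad f(x) + sum_i lambda_i a_i = (0, 0)
  -> stationarity OK
Primal feasibility (all g_i <= 0): OK
Dual feasibility (all lambda_i >= 0): OK
Complementary slackness (lambda_i * g_i(x) = 0 for all i): FAILS

Verdict: the first failing condition is complementary_slackness -> comp.

comp


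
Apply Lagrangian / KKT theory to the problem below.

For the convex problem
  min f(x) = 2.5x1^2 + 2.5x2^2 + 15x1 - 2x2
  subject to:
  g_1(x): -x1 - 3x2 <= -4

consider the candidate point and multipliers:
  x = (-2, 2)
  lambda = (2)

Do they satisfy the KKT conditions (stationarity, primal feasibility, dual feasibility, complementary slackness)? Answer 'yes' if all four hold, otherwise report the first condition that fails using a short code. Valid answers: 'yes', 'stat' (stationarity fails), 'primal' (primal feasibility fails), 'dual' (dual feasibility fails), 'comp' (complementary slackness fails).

Gradient of f: grad f(x) = Q x + c = (5, 8)
Constraint values g_i(x) = a_i^T x - b_i:
  g_1((-2, 2)) = 0
Stationarity residual: grad f(x) + sum_i lambda_i a_i = (3, 2)
  -> stationarity FAILS
Primal feasibility (all g_i <= 0): OK
Dual feasibility (all lambda_i >= 0): OK
Complementary slackness (lambda_i * g_i(x) = 0 for all i): OK

Verdict: the first failing condition is stationarity -> stat.

stat


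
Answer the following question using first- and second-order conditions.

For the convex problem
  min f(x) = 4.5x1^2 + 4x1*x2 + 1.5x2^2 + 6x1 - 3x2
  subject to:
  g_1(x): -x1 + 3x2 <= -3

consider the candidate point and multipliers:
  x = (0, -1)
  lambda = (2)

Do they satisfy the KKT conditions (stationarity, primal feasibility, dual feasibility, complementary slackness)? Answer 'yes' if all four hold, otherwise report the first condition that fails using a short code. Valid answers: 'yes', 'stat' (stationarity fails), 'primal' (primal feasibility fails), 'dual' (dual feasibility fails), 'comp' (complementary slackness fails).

Gradient of f: grad f(x) = Q x + c = (2, -6)
Constraint values g_i(x) = a_i^T x - b_i:
  g_1((0, -1)) = 0
Stationarity residual: grad f(x) + sum_i lambda_i a_i = (0, 0)
  -> stationarity OK
Primal feasibility (all g_i <= 0): OK
Dual feasibility (all lambda_i >= 0): OK
Complementary slackness (lambda_i * g_i(x) = 0 for all i): OK

Verdict: yes, KKT holds.

yes


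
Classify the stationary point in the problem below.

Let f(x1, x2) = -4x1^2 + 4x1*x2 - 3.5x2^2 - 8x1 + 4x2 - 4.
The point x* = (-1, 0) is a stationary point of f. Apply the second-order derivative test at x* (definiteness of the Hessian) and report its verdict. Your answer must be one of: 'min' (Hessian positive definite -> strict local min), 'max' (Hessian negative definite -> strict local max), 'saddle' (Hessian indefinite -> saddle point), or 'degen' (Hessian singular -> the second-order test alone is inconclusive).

Compute the Hessian H = grad^2 f:
  H = [[-8, 4], [4, -7]]
Verify stationarity: grad f(x*) = H x* + g = (0, 0).
Eigenvalues of H: -11.5311, -3.4689.
Both eigenvalues < 0, so H is negative definite -> x* is a strict local max.

max


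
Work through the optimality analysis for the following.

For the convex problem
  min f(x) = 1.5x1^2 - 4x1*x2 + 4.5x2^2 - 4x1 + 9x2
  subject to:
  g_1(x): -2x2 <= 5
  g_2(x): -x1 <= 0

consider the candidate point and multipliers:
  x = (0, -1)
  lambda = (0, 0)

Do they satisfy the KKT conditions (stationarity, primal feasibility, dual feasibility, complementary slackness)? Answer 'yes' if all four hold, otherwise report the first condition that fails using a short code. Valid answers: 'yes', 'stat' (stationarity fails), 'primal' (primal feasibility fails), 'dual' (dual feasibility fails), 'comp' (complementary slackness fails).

Gradient of f: grad f(x) = Q x + c = (0, 0)
Constraint values g_i(x) = a_i^T x - b_i:
  g_1((0, -1)) = -3
  g_2((0, -1)) = 0
Stationarity residual: grad f(x) + sum_i lambda_i a_i = (0, 0)
  -> stationarity OK
Primal feasibility (all g_i <= 0): OK
Dual feasibility (all lambda_i >= 0): OK
Complementary slackness (lambda_i * g_i(x) = 0 for all i): OK

Verdict: yes, KKT holds.

yes


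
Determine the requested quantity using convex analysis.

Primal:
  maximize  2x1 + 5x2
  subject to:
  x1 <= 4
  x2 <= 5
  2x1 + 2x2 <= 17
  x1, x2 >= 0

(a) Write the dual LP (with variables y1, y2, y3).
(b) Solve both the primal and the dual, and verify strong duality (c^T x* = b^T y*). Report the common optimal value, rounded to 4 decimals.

The standard primal-dual pair for 'max c^T x s.t. A x <= b, x >= 0' is:
  Dual:  min b^T y  s.t.  A^T y >= c,  y >= 0.

So the dual LP is:
  minimize  4y1 + 5y2 + 17y3
  subject to:
    y1 + 2y3 >= 2
    y2 + 2y3 >= 5
    y1, y2, y3 >= 0

Solving the primal: x* = (3.5, 5).
  primal value c^T x* = 32.
Solving the dual: y* = (0, 3, 1).
  dual value b^T y* = 32.
Strong duality: c^T x* = b^T y*. Confirmed.

32


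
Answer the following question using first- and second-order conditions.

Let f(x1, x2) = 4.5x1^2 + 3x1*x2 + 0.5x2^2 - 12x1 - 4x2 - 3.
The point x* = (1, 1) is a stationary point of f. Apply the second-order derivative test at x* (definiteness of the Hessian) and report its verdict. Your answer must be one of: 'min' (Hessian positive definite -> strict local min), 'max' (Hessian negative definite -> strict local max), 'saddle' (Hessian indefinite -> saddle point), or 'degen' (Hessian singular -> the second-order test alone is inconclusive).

Compute the Hessian H = grad^2 f:
  H = [[9, 3], [3, 1]]
Verify stationarity: grad f(x*) = H x* + g = (0, 0).
Eigenvalues of H: 0, 10.
H has a zero eigenvalue (singular; positive semidefinite but not definite), so H is neither positive definite, negative definite, nor indefinite. The second-order test alone is inconclusive -> degen.
(Indeed, f is constant along the null direction of H through x*, so x* is not a strict local extremum.)

degen


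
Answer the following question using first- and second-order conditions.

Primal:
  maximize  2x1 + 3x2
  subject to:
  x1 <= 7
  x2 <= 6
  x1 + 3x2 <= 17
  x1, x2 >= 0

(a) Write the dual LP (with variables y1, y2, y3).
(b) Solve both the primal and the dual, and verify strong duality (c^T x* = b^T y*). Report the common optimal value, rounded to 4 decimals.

The standard primal-dual pair for 'max c^T x s.t. A x <= b, x >= 0' is:
  Dual:  min b^T y  s.t.  A^T y >= c,  y >= 0.

So the dual LP is:
  minimize  7y1 + 6y2 + 17y3
  subject to:
    y1 + y3 >= 2
    y2 + 3y3 >= 3
    y1, y2, y3 >= 0

Solving the primal: x* = (7, 3.3333).
  primal value c^T x* = 24.
Solving the dual: y* = (1, 0, 1).
  dual value b^T y* = 24.
Strong duality: c^T x* = b^T y*. Confirmed.

24


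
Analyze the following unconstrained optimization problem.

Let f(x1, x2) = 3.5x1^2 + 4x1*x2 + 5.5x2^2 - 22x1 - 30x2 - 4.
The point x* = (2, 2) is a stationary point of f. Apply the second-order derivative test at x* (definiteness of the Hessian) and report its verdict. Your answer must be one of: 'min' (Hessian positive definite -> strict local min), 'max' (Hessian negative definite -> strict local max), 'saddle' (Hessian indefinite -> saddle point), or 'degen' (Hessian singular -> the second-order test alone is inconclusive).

Compute the Hessian H = grad^2 f:
  H = [[7, 4], [4, 11]]
Verify stationarity: grad f(x*) = H x* + g = (0, 0).
Eigenvalues of H: 4.5279, 13.4721.
Both eigenvalues > 0, so H is positive definite -> x* is a strict local min.

min


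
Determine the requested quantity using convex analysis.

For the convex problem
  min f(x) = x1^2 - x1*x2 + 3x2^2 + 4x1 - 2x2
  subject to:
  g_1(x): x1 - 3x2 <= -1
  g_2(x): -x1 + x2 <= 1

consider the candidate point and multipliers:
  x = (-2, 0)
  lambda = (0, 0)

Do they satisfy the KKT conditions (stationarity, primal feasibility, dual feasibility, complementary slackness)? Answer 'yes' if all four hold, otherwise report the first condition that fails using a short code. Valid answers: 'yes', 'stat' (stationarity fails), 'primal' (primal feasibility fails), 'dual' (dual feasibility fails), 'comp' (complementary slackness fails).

Gradient of f: grad f(x) = Q x + c = (0, 0)
Constraint values g_i(x) = a_i^T x - b_i:
  g_1((-2, 0)) = -1
  g_2((-2, 0)) = 1
Stationarity residual: grad f(x) + sum_i lambda_i a_i = (0, 0)
  -> stationarity OK
Primal feasibility (all g_i <= 0): FAILS
Dual feasibility (all lambda_i >= 0): OK
Complementary slackness (lambda_i * g_i(x) = 0 for all i): OK

Verdict: the first failing condition is primal_feasibility -> primal.

primal


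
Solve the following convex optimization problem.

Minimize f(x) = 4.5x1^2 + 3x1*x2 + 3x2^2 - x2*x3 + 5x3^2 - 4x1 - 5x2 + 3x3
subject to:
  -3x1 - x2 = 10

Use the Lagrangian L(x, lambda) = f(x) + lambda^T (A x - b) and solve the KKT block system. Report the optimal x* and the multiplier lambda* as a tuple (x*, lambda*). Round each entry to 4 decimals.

Form the Lagrangian:
  L(x, lambda) = (1/2) x^T Q x + c^T x + lambda^T (A x - b)
Stationarity (grad_x L = 0): Q x + c + A^T lambda = 0.
Primal feasibility: A x = b.

This gives the KKT block system:
  [ Q   A^T ] [ x     ]   [-c ]
  [ A    0  ] [ lambda ] = [ b ]

Solving the linear system:
  x*      = (-3.5624, 0.6871, -0.2313)
  lambda* = (-11.3333)
  f(x*)   = 61.7268

x* = (-3.5624, 0.6871, -0.2313), lambda* = (-11.3333)


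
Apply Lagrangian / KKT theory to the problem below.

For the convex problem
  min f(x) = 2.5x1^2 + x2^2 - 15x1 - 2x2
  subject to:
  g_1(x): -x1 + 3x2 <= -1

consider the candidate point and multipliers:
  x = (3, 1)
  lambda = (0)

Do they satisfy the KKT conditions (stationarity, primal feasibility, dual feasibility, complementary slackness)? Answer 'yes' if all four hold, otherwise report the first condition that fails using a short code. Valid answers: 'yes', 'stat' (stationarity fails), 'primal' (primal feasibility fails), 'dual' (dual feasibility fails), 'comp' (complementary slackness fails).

Gradient of f: grad f(x) = Q x + c = (0, 0)
Constraint values g_i(x) = a_i^T x - b_i:
  g_1((3, 1)) = 1
Stationarity residual: grad f(x) + sum_i lambda_i a_i = (0, 0)
  -> stationarity OK
Primal feasibility (all g_i <= 0): FAILS
Dual feasibility (all lambda_i >= 0): OK
Complementary slackness (lambda_i * g_i(x) = 0 for all i): OK

Verdict: the first failing condition is primal_feasibility -> primal.

primal


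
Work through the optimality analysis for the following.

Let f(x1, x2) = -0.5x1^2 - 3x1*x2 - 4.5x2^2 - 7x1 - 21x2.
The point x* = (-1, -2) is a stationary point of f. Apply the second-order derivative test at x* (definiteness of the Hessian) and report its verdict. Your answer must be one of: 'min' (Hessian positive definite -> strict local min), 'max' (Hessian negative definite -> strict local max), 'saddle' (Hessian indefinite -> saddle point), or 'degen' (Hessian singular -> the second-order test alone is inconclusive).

Compute the Hessian H = grad^2 f:
  H = [[-1, -3], [-3, -9]]
Verify stationarity: grad f(x*) = H x* + g = (0, 0).
Eigenvalues of H: -10, 0.
H has a zero eigenvalue (singular; negative semidefinite but not definite), so H is neither positive definite, negative definite, nor indefinite. The second-order test alone is inconclusive -> degen.
(Indeed, f is constant along the null direction of H through x*, so x* is not a strict local extremum.)

degen


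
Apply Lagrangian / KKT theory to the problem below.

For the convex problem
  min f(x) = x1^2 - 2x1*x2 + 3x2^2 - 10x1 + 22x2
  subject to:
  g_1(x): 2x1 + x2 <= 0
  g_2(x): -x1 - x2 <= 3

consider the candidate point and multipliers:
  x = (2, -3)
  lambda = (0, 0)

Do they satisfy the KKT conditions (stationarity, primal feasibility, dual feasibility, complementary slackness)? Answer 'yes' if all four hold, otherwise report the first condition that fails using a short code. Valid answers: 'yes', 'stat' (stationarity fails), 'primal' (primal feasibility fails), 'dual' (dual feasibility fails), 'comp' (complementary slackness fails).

Gradient of f: grad f(x) = Q x + c = (0, 0)
Constraint values g_i(x) = a_i^T x - b_i:
  g_1((2, -3)) = 1
  g_2((2, -3)) = -2
Stationarity residual: grad f(x) + sum_i lambda_i a_i = (0, 0)
  -> stationarity OK
Primal feasibility (all g_i <= 0): FAILS
Dual feasibility (all lambda_i >= 0): OK
Complementary slackness (lambda_i * g_i(x) = 0 for all i): OK

Verdict: the first failing condition is primal_feasibility -> primal.

primal


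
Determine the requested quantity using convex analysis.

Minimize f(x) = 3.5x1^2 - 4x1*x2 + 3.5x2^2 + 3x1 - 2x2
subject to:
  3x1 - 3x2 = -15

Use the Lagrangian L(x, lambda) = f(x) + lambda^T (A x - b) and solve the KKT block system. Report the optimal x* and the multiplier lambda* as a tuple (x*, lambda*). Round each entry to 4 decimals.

Form the Lagrangian:
  L(x, lambda) = (1/2) x^T Q x + c^T x + lambda^T (A x - b)
Stationarity (grad_x L = 0): Q x + c + A^T lambda = 0.
Primal feasibility: A x = b.

This gives the KKT block system:
  [ Q   A^T ] [ x     ]   [-c ]
  [ A    0  ] [ lambda ] = [ b ]

Solving the linear system:
  x*      = (-2.6667, 2.3333)
  lambda* = (8.3333)
  f(x*)   = 56.1667

x* = (-2.6667, 2.3333), lambda* = (8.3333)


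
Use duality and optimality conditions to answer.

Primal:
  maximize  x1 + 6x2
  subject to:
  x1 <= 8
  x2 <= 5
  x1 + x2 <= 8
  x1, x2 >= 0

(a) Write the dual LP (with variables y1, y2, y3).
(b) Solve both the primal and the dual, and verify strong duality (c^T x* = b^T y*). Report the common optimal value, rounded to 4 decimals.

The standard primal-dual pair for 'max c^T x s.t. A x <= b, x >= 0' is:
  Dual:  min b^T y  s.t.  A^T y >= c,  y >= 0.

So the dual LP is:
  minimize  8y1 + 5y2 + 8y3
  subject to:
    y1 + y3 >= 1
    y2 + y3 >= 6
    y1, y2, y3 >= 0

Solving the primal: x* = (3, 5).
  primal value c^T x* = 33.
Solving the dual: y* = (0, 5, 1).
  dual value b^T y* = 33.
Strong duality: c^T x* = b^T y*. Confirmed.

33


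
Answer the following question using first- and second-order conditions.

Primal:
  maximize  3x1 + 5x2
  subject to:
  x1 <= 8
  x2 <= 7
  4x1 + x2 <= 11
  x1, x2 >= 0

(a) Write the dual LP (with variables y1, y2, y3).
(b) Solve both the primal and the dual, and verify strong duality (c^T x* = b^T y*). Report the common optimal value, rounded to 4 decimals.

The standard primal-dual pair for 'max c^T x s.t. A x <= b, x >= 0' is:
  Dual:  min b^T y  s.t.  A^T y >= c,  y >= 0.

So the dual LP is:
  minimize  8y1 + 7y2 + 11y3
  subject to:
    y1 + 4y3 >= 3
    y2 + y3 >= 5
    y1, y2, y3 >= 0

Solving the primal: x* = (1, 7).
  primal value c^T x* = 38.
Solving the dual: y* = (0, 4.25, 0.75).
  dual value b^T y* = 38.
Strong duality: c^T x* = b^T y*. Confirmed.

38


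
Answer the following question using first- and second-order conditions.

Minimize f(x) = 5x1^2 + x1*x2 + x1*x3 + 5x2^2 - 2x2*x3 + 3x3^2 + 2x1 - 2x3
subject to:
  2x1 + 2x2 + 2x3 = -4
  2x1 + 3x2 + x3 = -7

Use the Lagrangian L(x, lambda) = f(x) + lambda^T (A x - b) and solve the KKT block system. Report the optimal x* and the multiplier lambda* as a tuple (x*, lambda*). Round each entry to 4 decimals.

Form the Lagrangian:
  L(x, lambda) = (1/2) x^T Q x + c^T x + lambda^T (A x - b)
Stationarity (grad_x L = 0): Q x + c + A^T lambda = 0.
Primal feasibility: A x = b.

This gives the KKT block system:
  [ Q   A^T ] [ x     ]   [-c ]
  [ A    0  ] [ lambda ] = [ b ]

Solving the linear system:
  x*      = (-0.9091, -2.0455, 0.9545)
  lambda* = (-11, 15.0909)
  f(x*)   = 28.9545

x* = (-0.9091, -2.0455, 0.9545), lambda* = (-11, 15.0909)


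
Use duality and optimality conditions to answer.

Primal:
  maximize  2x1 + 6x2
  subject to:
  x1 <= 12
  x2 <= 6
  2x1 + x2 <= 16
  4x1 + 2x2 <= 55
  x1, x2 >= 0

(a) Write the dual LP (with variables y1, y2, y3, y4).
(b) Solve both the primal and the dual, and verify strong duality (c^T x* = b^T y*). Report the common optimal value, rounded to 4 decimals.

The standard primal-dual pair for 'max c^T x s.t. A x <= b, x >= 0' is:
  Dual:  min b^T y  s.t.  A^T y >= c,  y >= 0.

So the dual LP is:
  minimize  12y1 + 6y2 + 16y3 + 55y4
  subject to:
    y1 + 2y3 + 4y4 >= 2
    y2 + y3 + 2y4 >= 6
    y1, y2, y3, y4 >= 0

Solving the primal: x* = (5, 6).
  primal value c^T x* = 46.
Solving the dual: y* = (0, 5, 1, 0).
  dual value b^T y* = 46.
Strong duality: c^T x* = b^T y*. Confirmed.

46


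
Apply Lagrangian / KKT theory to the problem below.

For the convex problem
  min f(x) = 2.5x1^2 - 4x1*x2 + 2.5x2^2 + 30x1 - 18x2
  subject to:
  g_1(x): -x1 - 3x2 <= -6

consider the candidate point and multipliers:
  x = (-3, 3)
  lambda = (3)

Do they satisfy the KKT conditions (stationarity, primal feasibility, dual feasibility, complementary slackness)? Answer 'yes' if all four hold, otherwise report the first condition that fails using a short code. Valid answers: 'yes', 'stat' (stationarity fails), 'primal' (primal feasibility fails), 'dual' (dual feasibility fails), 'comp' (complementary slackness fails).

Gradient of f: grad f(x) = Q x + c = (3, 9)
Constraint values g_i(x) = a_i^T x - b_i:
  g_1((-3, 3)) = 0
Stationarity residual: grad f(x) + sum_i lambda_i a_i = (0, 0)
  -> stationarity OK
Primal feasibility (all g_i <= 0): OK
Dual feasibility (all lambda_i >= 0): OK
Complementary slackness (lambda_i * g_i(x) = 0 for all i): OK

Verdict: yes, KKT holds.

yes


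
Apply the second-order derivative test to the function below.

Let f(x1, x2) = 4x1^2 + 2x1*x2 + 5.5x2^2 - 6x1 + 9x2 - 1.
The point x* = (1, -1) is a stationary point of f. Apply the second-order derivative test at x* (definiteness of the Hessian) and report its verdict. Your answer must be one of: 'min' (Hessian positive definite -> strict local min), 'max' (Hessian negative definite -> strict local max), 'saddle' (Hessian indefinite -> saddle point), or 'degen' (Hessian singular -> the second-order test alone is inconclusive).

Compute the Hessian H = grad^2 f:
  H = [[8, 2], [2, 11]]
Verify stationarity: grad f(x*) = H x* + g = (0, 0).
Eigenvalues of H: 7, 12.
Both eigenvalues > 0, so H is positive definite -> x* is a strict local min.

min


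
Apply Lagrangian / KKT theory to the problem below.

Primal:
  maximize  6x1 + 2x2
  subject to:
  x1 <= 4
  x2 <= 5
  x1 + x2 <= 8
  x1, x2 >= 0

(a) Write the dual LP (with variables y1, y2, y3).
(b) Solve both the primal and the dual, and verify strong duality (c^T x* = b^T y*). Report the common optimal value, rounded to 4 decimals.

The standard primal-dual pair for 'max c^T x s.t. A x <= b, x >= 0' is:
  Dual:  min b^T y  s.t.  A^T y >= c,  y >= 0.

So the dual LP is:
  minimize  4y1 + 5y2 + 8y3
  subject to:
    y1 + y3 >= 6
    y2 + y3 >= 2
    y1, y2, y3 >= 0

Solving the primal: x* = (4, 4).
  primal value c^T x* = 32.
Solving the dual: y* = (4, 0, 2).
  dual value b^T y* = 32.
Strong duality: c^T x* = b^T y*. Confirmed.

32


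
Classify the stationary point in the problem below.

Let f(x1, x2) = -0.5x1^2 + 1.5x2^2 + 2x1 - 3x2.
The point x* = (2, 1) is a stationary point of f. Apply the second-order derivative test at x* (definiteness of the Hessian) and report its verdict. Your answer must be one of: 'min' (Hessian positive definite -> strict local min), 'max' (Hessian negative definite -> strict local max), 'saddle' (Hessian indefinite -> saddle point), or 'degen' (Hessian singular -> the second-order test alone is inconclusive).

Compute the Hessian H = grad^2 f:
  H = [[-1, 0], [0, 3]]
Verify stationarity: grad f(x*) = H x* + g = (0, 0).
Eigenvalues of H: -1, 3.
Eigenvalues have mixed signs, so H is indefinite -> x* is a saddle point.

saddle


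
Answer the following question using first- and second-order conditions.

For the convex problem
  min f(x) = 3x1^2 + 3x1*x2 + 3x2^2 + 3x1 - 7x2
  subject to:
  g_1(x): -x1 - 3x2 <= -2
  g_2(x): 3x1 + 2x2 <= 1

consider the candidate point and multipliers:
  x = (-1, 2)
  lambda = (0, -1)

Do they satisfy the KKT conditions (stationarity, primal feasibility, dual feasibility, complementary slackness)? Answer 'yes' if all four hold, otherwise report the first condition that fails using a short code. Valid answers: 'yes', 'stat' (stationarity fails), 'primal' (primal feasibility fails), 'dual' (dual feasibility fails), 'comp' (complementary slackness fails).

Gradient of f: grad f(x) = Q x + c = (3, 2)
Constraint values g_i(x) = a_i^T x - b_i:
  g_1((-1, 2)) = -3
  g_2((-1, 2)) = 0
Stationarity residual: grad f(x) + sum_i lambda_i a_i = (0, 0)
  -> stationarity OK
Primal feasibility (all g_i <= 0): OK
Dual feasibility (all lambda_i >= 0): FAILS
Complementary slackness (lambda_i * g_i(x) = 0 for all i): OK

Verdict: the first failing condition is dual_feasibility -> dual.

dual


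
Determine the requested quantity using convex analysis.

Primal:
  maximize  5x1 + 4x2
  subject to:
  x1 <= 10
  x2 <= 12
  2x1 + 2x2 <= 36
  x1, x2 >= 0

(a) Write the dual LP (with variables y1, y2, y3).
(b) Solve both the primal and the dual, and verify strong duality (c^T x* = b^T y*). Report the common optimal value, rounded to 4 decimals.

The standard primal-dual pair for 'max c^T x s.t. A x <= b, x >= 0' is:
  Dual:  min b^T y  s.t.  A^T y >= c,  y >= 0.

So the dual LP is:
  minimize  10y1 + 12y2 + 36y3
  subject to:
    y1 + 2y3 >= 5
    y2 + 2y3 >= 4
    y1, y2, y3 >= 0

Solving the primal: x* = (10, 8).
  primal value c^T x* = 82.
Solving the dual: y* = (1, 0, 2).
  dual value b^T y* = 82.
Strong duality: c^T x* = b^T y*. Confirmed.

82


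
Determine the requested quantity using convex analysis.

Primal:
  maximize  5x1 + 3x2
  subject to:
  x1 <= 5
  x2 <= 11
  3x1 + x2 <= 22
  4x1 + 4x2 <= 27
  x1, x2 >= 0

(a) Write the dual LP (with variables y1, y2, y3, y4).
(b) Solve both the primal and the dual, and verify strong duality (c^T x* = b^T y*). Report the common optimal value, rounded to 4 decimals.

The standard primal-dual pair for 'max c^T x s.t. A x <= b, x >= 0' is:
  Dual:  min b^T y  s.t.  A^T y >= c,  y >= 0.

So the dual LP is:
  minimize  5y1 + 11y2 + 22y3 + 27y4
  subject to:
    y1 + 3y3 + 4y4 >= 5
    y2 + y3 + 4y4 >= 3
    y1, y2, y3, y4 >= 0

Solving the primal: x* = (5, 1.75).
  primal value c^T x* = 30.25.
Solving the dual: y* = (2, 0, 0, 0.75).
  dual value b^T y* = 30.25.
Strong duality: c^T x* = b^T y*. Confirmed.

30.25


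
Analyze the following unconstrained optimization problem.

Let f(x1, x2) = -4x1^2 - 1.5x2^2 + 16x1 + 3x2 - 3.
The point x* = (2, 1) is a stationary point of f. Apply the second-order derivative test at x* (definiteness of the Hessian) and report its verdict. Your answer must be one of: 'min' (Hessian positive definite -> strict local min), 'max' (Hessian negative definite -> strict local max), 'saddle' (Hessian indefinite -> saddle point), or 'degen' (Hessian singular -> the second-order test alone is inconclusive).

Compute the Hessian H = grad^2 f:
  H = [[-8, 0], [0, -3]]
Verify stationarity: grad f(x*) = H x* + g = (0, 0).
Eigenvalues of H: -8, -3.
Both eigenvalues < 0, so H is negative definite -> x* is a strict local max.

max


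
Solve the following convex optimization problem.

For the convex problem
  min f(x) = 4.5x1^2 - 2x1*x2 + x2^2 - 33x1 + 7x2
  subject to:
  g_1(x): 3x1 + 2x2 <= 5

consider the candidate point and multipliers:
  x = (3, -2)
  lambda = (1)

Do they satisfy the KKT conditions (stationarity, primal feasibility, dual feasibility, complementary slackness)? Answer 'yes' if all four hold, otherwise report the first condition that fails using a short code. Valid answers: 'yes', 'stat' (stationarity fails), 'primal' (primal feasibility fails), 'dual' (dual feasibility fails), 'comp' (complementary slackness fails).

Gradient of f: grad f(x) = Q x + c = (-2, -3)
Constraint values g_i(x) = a_i^T x - b_i:
  g_1((3, -2)) = 0
Stationarity residual: grad f(x) + sum_i lambda_i a_i = (1, -1)
  -> stationarity FAILS
Primal feasibility (all g_i <= 0): OK
Dual feasibility (all lambda_i >= 0): OK
Complementary slackness (lambda_i * g_i(x) = 0 for all i): OK

Verdict: the first failing condition is stationarity -> stat.

stat


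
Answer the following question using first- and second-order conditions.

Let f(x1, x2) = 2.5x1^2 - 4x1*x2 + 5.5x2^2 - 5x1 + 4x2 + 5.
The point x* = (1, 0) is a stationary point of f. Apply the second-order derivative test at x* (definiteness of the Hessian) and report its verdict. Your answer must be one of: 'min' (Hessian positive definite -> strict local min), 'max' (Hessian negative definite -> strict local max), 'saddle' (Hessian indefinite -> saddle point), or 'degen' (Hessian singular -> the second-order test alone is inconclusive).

Compute the Hessian H = grad^2 f:
  H = [[5, -4], [-4, 11]]
Verify stationarity: grad f(x*) = H x* + g = (0, 0).
Eigenvalues of H: 3, 13.
Both eigenvalues > 0, so H is positive definite -> x* is a strict local min.

min


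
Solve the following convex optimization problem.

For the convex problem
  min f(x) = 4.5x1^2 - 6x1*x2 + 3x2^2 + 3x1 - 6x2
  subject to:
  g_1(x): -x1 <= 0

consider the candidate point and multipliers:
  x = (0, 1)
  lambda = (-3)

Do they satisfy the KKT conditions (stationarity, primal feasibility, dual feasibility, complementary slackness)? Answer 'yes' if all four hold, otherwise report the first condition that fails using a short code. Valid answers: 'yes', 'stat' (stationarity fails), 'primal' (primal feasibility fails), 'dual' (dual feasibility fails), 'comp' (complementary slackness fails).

Gradient of f: grad f(x) = Q x + c = (-3, 0)
Constraint values g_i(x) = a_i^T x - b_i:
  g_1((0, 1)) = 0
Stationarity residual: grad f(x) + sum_i lambda_i a_i = (0, 0)
  -> stationarity OK
Primal feasibility (all g_i <= 0): OK
Dual feasibility (all lambda_i >= 0): FAILS
Complementary slackness (lambda_i * g_i(x) = 0 for all i): OK

Verdict: the first failing condition is dual_feasibility -> dual.

dual


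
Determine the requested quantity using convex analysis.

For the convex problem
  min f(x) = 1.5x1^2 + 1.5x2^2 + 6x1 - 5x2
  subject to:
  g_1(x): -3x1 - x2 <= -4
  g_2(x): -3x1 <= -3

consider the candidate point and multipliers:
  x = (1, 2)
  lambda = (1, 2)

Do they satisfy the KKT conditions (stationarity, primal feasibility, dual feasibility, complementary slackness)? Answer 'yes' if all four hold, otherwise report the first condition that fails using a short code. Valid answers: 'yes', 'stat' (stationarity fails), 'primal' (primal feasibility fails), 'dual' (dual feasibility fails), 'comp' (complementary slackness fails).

Gradient of f: grad f(x) = Q x + c = (9, 1)
Constraint values g_i(x) = a_i^T x - b_i:
  g_1((1, 2)) = -1
  g_2((1, 2)) = 0
Stationarity residual: grad f(x) + sum_i lambda_i a_i = (0, 0)
  -> stationarity OK
Primal feasibility (all g_i <= 0): OK
Dual feasibility (all lambda_i >= 0): OK
Complementary slackness (lambda_i * g_i(x) = 0 for all i): FAILS

Verdict: the first failing condition is complementary_slackness -> comp.

comp


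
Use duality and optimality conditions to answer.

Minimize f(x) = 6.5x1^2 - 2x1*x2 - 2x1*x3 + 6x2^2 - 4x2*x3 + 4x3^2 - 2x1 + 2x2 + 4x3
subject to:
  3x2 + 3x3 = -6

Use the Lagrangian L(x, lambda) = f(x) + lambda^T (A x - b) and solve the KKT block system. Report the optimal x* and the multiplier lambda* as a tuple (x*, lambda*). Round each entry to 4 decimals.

Form the Lagrangian:
  L(x, lambda) = (1/2) x^T Q x + c^T x + lambda^T (A x - b)
Stationarity (grad_x L = 0): Q x + c + A^T lambda = 0.
Primal feasibility: A x = b.

This gives the KKT block system:
  [ Q   A^T ] [ x     ]   [-c ]
  [ A    0  ] [ lambda ] = [ b ]

Solving the linear system:
  x*      = (-0.1538, -0.7857, -1.2143)
  lambda* = (0.7546)
  f(x*)   = -0.7967

x* = (-0.1538, -0.7857, -1.2143), lambda* = (0.7546)
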